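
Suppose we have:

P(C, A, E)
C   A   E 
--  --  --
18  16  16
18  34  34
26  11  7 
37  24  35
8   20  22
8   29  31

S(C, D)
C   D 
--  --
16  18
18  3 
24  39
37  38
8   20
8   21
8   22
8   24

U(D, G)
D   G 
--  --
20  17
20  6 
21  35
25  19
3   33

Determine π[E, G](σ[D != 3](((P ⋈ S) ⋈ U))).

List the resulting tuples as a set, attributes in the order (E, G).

P ⋈ S (natural join on C): {(18, 16, 16, 3), (18, 34, 34, 3), (37, 24, 35, 38), (8, 20, 22, 20), (8, 20, 22, 21), (8, 20, 22, 22), (8, 20, 22, 24), (8, 29, 31, 20), (8, 29, 31, 21), (8, 29, 31, 22), (8, 29, 31, 24)}
(P ⋈ S) ⋈ U (natural join on D): {(18, 16, 16, 3, 33), (18, 34, 34, 3, 33), (8, 20, 22, 20, 17), (8, 20, 22, 20, 6), (8, 20, 22, 21, 35), (8, 29, 31, 20, 17), (8, 29, 31, 20, 6), (8, 29, 31, 21, 35)}
Selection D != 3: {(8, 20, 22, 20, 17), (8, 20, 22, 20, 6), (8, 20, 22, 21, 35), (8, 29, 31, 20, 17), (8, 29, 31, 20, 6), (8, 29, 31, 21, 35)}
π_{E, G} gives {(22, 17), (22, 35), (22, 6), (31, 17), (31, 35), (31, 6)}.

{(22, 17), (22, 35), (22, 6), (31, 17), (31, 35), (31, 6)}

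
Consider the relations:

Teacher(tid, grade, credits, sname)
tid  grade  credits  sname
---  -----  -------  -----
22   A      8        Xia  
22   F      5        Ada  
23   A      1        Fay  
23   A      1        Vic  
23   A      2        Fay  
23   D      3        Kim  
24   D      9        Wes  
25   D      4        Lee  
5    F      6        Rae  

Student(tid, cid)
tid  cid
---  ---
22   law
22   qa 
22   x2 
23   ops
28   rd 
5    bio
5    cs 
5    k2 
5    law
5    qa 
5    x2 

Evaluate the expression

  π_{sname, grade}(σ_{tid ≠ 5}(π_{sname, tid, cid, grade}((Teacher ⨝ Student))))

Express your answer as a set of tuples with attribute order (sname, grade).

{(Ada, F), (Fay, A), (Kim, D), (Vic, A), (Xia, A)}

Natural join on tid: {(22, A, 8, Xia, law), (22, A, 8, Xia, qa), (22, A, 8, Xia, x2), (22, F, 5, Ada, law), (22, F, 5, Ada, qa), (22, F, 5, Ada, x2), (23, A, 1, Fay, ops), (23, A, 1, Vic, ops), (23, A, 2, Fay, ops), (23, D, 3, Kim, ops), (5, F, 6, Rae, bio), (5, F, 6, Rae, cs), (5, F, 6, Rae, k2), (5, F, 6, Rae, law), (5, F, 6, Rae, qa), (5, F, 6, Rae, x2)}
π_{sname, tid, cid, grade} gives {(Ada, 22, law, F), (Ada, 22, qa, F), (Ada, 22, x2, F), (Fay, 23, ops, A), (Kim, 23, ops, D), (Rae, 5, bio, F), (Rae, 5, cs, F), (Rae, 5, k2, F), (Rae, 5, law, F), (Rae, 5, qa, F), (Rae, 5, x2, F), (Vic, 23, ops, A), (Xia, 22, law, A), (Xia, 22, qa, A), (Xia, 22, x2, A)} (1 duplicate(s) eliminated).
σ[tid ≠ 5]: keep tuples satisfying tid ≠ 5 → {(Ada, 22, law, F), (Ada, 22, qa, F), (Ada, 22, x2, F), (Fay, 23, ops, A), (Kim, 23, ops, D), (Vic, 23, ops, A), (Xia, 22, law, A), (Xia, 22, qa, A), (Xia, 22, x2, A)}
π_{sname, grade} gives {(Ada, F), (Fay, A), (Kim, D), (Vic, A), (Xia, A)} (4 duplicate(s) eliminated).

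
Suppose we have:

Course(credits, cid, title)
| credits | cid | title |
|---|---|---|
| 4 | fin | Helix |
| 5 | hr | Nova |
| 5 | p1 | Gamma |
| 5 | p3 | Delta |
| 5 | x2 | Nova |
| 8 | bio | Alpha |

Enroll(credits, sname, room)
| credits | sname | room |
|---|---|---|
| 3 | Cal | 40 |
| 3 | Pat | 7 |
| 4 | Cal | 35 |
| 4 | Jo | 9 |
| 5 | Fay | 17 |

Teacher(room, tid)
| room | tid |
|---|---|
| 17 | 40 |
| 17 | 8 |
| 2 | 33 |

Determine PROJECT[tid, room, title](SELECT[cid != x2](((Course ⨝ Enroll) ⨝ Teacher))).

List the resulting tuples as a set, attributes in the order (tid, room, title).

Joining Course and Enroll on credits yields {(4, fin, Helix, Cal, 35), (4, fin, Helix, Jo, 9), (5, hr, Nova, Fay, 17), (5, p1, Gamma, Fay, 17), (5, p3, Delta, Fay, 17), (5, x2, Nova, Fay, 17)}.
Joining (Course ⨝ Enroll) and Teacher on room yields {(5, hr, Nova, Fay, 17, 40), (5, hr, Nova, Fay, 17, 8), (5, p1, Gamma, Fay, 17, 40), (5, p1, Gamma, Fay, 17, 8), (5, p3, Delta, Fay, 17, 40), (5, p3, Delta, Fay, 17, 8), (5, x2, Nova, Fay, 17, 40), (5, x2, Nova, Fay, 17, 8)}.
σ[cid != x2]: keep tuples satisfying cid != x2 → {(5, hr, Nova, Fay, 17, 40), (5, hr, Nova, Fay, 17, 8), (5, p1, Gamma, Fay, 17, 40), (5, p1, Gamma, Fay, 17, 8), (5, p3, Delta, Fay, 17, 40), (5, p3, Delta, Fay, 17, 8)}
Projecting to tid, room, title: {(40, 17, Delta), (40, 17, Gamma), (40, 17, Nova), (8, 17, Delta), (8, 17, Gamma), (8, 17, Nova)}

{(40, 17, Delta), (40, 17, Gamma), (40, 17, Nova), (8, 17, Delta), (8, 17, Gamma), (8, 17, Nova)}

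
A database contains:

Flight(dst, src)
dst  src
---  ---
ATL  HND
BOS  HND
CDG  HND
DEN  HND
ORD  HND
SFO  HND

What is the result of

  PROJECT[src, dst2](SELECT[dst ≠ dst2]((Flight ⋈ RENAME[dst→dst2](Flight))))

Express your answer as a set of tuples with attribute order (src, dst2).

{(HND, ATL), (HND, BOS), (HND, CDG), (HND, DEN), (HND, ORD), (HND, SFO)}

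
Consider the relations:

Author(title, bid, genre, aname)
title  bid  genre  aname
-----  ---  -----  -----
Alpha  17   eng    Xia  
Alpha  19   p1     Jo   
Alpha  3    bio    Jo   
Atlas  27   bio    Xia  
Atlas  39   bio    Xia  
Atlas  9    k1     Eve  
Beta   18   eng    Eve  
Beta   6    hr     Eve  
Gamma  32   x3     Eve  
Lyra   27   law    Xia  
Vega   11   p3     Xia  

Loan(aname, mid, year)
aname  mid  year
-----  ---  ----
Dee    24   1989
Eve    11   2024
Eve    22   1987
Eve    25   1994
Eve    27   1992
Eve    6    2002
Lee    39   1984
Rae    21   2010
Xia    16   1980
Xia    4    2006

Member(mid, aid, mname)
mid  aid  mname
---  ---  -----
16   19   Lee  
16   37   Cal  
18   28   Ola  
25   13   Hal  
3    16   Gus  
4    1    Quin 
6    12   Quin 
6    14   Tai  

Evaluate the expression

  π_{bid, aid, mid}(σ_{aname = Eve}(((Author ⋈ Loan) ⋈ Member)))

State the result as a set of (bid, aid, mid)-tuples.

Natural join on aname: {(Alpha, 17, eng, Xia, 16, 1980), (Alpha, 17, eng, Xia, 4, 2006), (Atlas, 27, bio, Xia, 16, 1980), (Atlas, 27, bio, Xia, 4, 2006), (Atlas, 39, bio, Xia, 16, 1980), (Atlas, 39, bio, Xia, 4, 2006), (Atlas, 9, k1, Eve, 11, 2024), (Atlas, 9, k1, Eve, 22, 1987), (Atlas, 9, k1, Eve, 25, 1994), (Atlas, 9, k1, Eve, 27, 1992), (Atlas, 9, k1, Eve, 6, 2002), (Beta, 18, eng, Eve, 11, 2024), (Beta, 18, eng, Eve, 22, 1987), (Beta, 18, eng, Eve, 25, 1994), (Beta, 18, eng, Eve, 27, 1992), (Beta, 18, eng, Eve, 6, 2002), (Beta, 6, hr, Eve, 11, 2024), (Beta, 6, hr, Eve, 22, 1987), (Beta, 6, hr, Eve, 25, 1994), (Beta, 6, hr, Eve, 27, 1992), (Beta, 6, hr, Eve, 6, 2002), (Gamma, 32, x3, Eve, 11, 2024), (Gamma, 32, x3, Eve, 22, 1987), (Gamma, 32, x3, Eve, 25, 1994), (Gamma, 32, x3, Eve, 27, 1992), (Gamma, 32, x3, Eve, 6, 2002), (Lyra, 27, law, Xia, 16, 1980), (Lyra, 27, law, Xia, 4, 2006), (Vega, 11, p3, Xia, 16, 1980), (Vega, 11, p3, Xia, 4, 2006)}
Natural join on mid: {(Alpha, 17, eng, Xia, 16, 1980, 19, Lee), (Alpha, 17, eng, Xia, 16, 1980, 37, Cal), (Alpha, 17, eng, Xia, 4, 2006, 1, Quin), (Atlas, 27, bio, Xia, 16, 1980, 19, Lee), (Atlas, 27, bio, Xia, 16, 1980, 37, Cal), (Atlas, 27, bio, Xia, 4, 2006, 1, Quin), (Atlas, 39, bio, Xia, 16, 1980, 19, Lee), (Atlas, 39, bio, Xia, 16, 1980, 37, Cal), (Atlas, 39, bio, Xia, 4, 2006, 1, Quin), (Atlas, 9, k1, Eve, 25, 1994, 13, Hal), (Atlas, 9, k1, Eve, 6, 2002, 12, Quin), (Atlas, 9, k1, Eve, 6, 2002, 14, Tai), (Beta, 18, eng, Eve, 25, 1994, 13, Hal), (Beta, 18, eng, Eve, 6, 2002, 12, Quin), (Beta, 18, eng, Eve, 6, 2002, 14, Tai), (Beta, 6, hr, Eve, 25, 1994, 13, Hal), (Beta, 6, hr, Eve, 6, 2002, 12, Quin), (Beta, 6, hr, Eve, 6, 2002, 14, Tai), (Gamma, 32, x3, Eve, 25, 1994, 13, Hal), (Gamma, 32, x3, Eve, 6, 2002, 12, Quin), (Gamma, 32, x3, Eve, 6, 2002, 14, Tai), (Lyra, 27, law, Xia, 16, 1980, 19, Lee), (Lyra, 27, law, Xia, 16, 1980, 37, Cal), (Lyra, 27, law, Xia, 4, 2006, 1, Quin), (Vega, 11, p3, Xia, 16, 1980, 19, Lee), (Vega, 11, p3, Xia, 16, 1980, 37, Cal), (Vega, 11, p3, Xia, 4, 2006, 1, Quin)}
σ[aname = Eve]: keep tuples satisfying aname = Eve → {(Atlas, 9, k1, Eve, 25, 1994, 13, Hal), (Atlas, 9, k1, Eve, 6, 2002, 12, Quin), (Atlas, 9, k1, Eve, 6, 2002, 14, Tai), (Beta, 18, eng, Eve, 25, 1994, 13, Hal), (Beta, 18, eng, Eve, 6, 2002, 12, Quin), (Beta, 18, eng, Eve, 6, 2002, 14, Tai), (Beta, 6, hr, Eve, 25, 1994, 13, Hal), (Beta, 6, hr, Eve, 6, 2002, 12, Quin), (Beta, 6, hr, Eve, 6, 2002, 14, Tai), (Gamma, 32, x3, Eve, 25, 1994, 13, Hal), (Gamma, 32, x3, Eve, 6, 2002, 12, Quin), (Gamma, 32, x3, Eve, 6, 2002, 14, Tai)}
Keep only column(s) bid, aid, mid: {(18, 12, 6), (18, 13, 25), (18, 14, 6), (32, 12, 6), (32, 13, 25), (32, 14, 6), (6, 12, 6), (6, 13, 25), (6, 14, 6), (9, 12, 6), (9, 13, 25), (9, 14, 6)}

{(18, 12, 6), (18, 13, 25), (18, 14, 6), (32, 12, 6), (32, 13, 25), (32, 14, 6), (6, 12, 6), (6, 13, 25), (6, 14, 6), (9, 12, 6), (9, 13, 25), (9, 14, 6)}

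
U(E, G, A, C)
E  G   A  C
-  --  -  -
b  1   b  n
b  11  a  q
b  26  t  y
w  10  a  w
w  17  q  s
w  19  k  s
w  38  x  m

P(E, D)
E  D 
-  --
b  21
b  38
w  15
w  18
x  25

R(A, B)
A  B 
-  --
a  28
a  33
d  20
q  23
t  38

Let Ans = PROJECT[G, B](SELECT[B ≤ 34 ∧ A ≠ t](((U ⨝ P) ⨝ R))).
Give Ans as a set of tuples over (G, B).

Joining U and P on E yields {(b, 1, b, n, 21), (b, 1, b, n, 38), (b, 11, a, q, 21), (b, 11, a, q, 38), (b, 26, t, y, 21), (b, 26, t, y, 38), (w, 10, a, w, 15), (w, 10, a, w, 18), (w, 17, q, s, 15), (w, 17, q, s, 18), (w, 19, k, s, 15), (w, 19, k, s, 18), (w, 38, x, m, 15), (w, 38, x, m, 18)}.
Joining (U ⨝ P) and R on A yields {(b, 11, a, q, 21, 28), (b, 11, a, q, 21, 33), (b, 11, a, q, 38, 28), (b, 11, a, q, 38, 33), (b, 26, t, y, 21, 38), (b, 26, t, y, 38, 38), (w, 10, a, w, 15, 28), (w, 10, a, w, 15, 33), (w, 10, a, w, 18, 28), (w, 10, a, w, 18, 33), (w, 17, q, s, 15, 23), (w, 17, q, s, 18, 23)}.
Apply σ_{B ≤ 34 ∧ A ≠ t}; surviving tuples: {(b, 11, a, q, 21, 28), (b, 11, a, q, 21, 33), (b, 11, a, q, 38, 28), (b, 11, a, q, 38, 33), (w, 10, a, w, 15, 28), (w, 10, a, w, 15, 33), (w, 10, a, w, 18, 28), (w, 10, a, w, 18, 33), (w, 17, q, s, 15, 23), (w, 17, q, s, 18, 23)}
π_{G, B} gives {(10, 28), (10, 33), (11, 28), (11, 33), (17, 23)} (5 duplicate(s) eliminated).

{(10, 28), (10, 33), (11, 28), (11, 33), (17, 23)}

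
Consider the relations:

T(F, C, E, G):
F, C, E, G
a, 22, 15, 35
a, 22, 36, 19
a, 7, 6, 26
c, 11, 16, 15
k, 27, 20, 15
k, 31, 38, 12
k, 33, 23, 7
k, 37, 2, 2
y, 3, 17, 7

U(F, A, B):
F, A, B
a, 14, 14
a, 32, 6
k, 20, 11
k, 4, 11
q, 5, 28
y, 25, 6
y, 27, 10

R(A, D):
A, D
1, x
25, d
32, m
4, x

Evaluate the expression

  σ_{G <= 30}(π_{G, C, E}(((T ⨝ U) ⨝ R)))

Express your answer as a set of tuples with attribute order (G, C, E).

Natural join on F: {(a, 22, 15, 35, 14, 14), (a, 22, 15, 35, 32, 6), (a, 22, 36, 19, 14, 14), (a, 22, 36, 19, 32, 6), (a, 7, 6, 26, 14, 14), (a, 7, 6, 26, 32, 6), (k, 27, 20, 15, 20, 11), (k, 27, 20, 15, 4, 11), (k, 31, 38, 12, 20, 11), (k, 31, 38, 12, 4, 11), (k, 33, 23, 7, 20, 11), (k, 33, 23, 7, 4, 11), (k, 37, 2, 2, 20, 11), (k, 37, 2, 2, 4, 11), (y, 3, 17, 7, 25, 6), (y, 3, 17, 7, 27, 10)}
Natural join on A: {(a, 22, 15, 35, 32, 6, m), (a, 22, 36, 19, 32, 6, m), (a, 7, 6, 26, 32, 6, m), (k, 27, 20, 15, 4, 11, x), (k, 31, 38, 12, 4, 11, x), (k, 33, 23, 7, 4, 11, x), (k, 37, 2, 2, 4, 11, x), (y, 3, 17, 7, 25, 6, d)}
Keep only column(s) G, C, E: {(12, 31, 38), (15, 27, 20), (19, 22, 36), (2, 37, 2), (26, 7, 6), (35, 22, 15), (7, 3, 17), (7, 33, 23)}
Selection G <= 30: {(12, 31, 38), (15, 27, 20), (19, 22, 36), (2, 37, 2), (26, 7, 6), (7, 3, 17), (7, 33, 23)}

{(12, 31, 38), (15, 27, 20), (19, 22, 36), (2, 37, 2), (26, 7, 6), (7, 3, 17), (7, 33, 23)}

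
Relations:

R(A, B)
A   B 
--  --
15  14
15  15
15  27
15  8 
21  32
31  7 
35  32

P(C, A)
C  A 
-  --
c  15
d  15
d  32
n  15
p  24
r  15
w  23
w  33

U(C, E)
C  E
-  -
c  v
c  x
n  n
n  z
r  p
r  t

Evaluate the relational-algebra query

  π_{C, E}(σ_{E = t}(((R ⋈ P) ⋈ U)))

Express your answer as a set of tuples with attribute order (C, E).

Joining R and P on A yields {(15, 14, c), (15, 14, d), (15, 14, n), (15, 14, r), (15, 15, c), (15, 15, d), (15, 15, n), (15, 15, r), (15, 27, c), (15, 27, d), (15, 27, n), (15, 27, r), (15, 8, c), (15, 8, d), (15, 8, n), (15, 8, r)}.
Joining (R ⋈ P) and U on C yields {(15, 14, c, v), (15, 14, c, x), (15, 14, n, n), (15, 14, n, z), (15, 14, r, p), (15, 14, r, t), (15, 15, c, v), (15, 15, c, x), (15, 15, n, n), (15, 15, n, z), (15, 15, r, p), (15, 15, r, t), (15, 27, c, v), (15, 27, c, x), (15, 27, n, n), (15, 27, n, z), (15, 27, r, p), (15, 27, r, t), (15, 8, c, v), (15, 8, c, x), (15, 8, n, n), (15, 8, n, z), (15, 8, r, p), (15, 8, r, t)}.
σ[E = t]: keep tuples satisfying E = t → {(15, 14, r, t), (15, 15, r, t), (15, 27, r, t), (15, 8, r, t)}
π[C, E]: project onto (C, E) (3 duplicate(s) eliminated) → {(r, t)}

{(r, t)}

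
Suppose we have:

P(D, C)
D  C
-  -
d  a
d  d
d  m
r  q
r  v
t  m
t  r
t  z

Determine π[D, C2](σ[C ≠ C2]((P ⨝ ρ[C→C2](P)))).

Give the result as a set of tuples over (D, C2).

{(d, a), (d, d), (d, m), (r, q), (r, v), (t, m), (t, r), (t, z)}

ρ[C→C2]: schema becomes (D, C2); tuples unchanged.
Natural join on D: {(d, a, a), (d, a, d), (d, a, m), (d, d, a), (d, d, d), (d, d, m), (d, m, a), (d, m, d), (d, m, m), (r, q, q), (r, q, v), (r, v, q), (r, v, v), (t, m, m), (t, m, r), (t, m, z), (t, r, m), (t, r, r), (t, r, z), (t, z, m), (t, z, r), (t, z, z)}
Selection C ≠ C2: {(d, a, d), (d, a, m), (d, d, a), (d, d, m), (d, m, a), (d, m, d), (r, q, v), (r, v, q), (t, m, r), (t, m, z), (t, r, m), (t, r, z), (t, z, m), (t, z, r)}
π_{D, C2} gives {(d, a), (d, d), (d, m), (r, q), (r, v), (t, m), (t, r), (t, z)} (6 duplicate(s) eliminated).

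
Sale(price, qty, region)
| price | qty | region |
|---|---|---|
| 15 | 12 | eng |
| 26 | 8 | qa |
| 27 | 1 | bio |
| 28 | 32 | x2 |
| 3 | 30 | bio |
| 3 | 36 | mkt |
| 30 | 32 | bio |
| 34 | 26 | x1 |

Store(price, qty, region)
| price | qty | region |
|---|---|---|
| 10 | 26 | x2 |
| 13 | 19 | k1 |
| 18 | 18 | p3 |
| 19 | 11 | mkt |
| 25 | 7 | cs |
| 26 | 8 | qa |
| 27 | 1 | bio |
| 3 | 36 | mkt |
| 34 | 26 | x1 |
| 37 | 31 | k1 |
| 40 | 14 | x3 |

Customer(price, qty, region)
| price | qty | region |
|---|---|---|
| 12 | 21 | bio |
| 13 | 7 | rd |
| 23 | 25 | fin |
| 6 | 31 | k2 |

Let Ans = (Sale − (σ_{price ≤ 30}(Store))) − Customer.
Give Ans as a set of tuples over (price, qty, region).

Apply σ_{price ≤ 30}; surviving tuples: {(10, 26, x2), (13, 19, k1), (18, 18, p3), (19, 11, mkt), (25, 7, cs), (26, 8, qa), (27, 1, bio), (3, 36, mkt)}
Difference: {(15, 12, eng), (26, 8, qa), (27, 1, bio), (28, 32, x2), (3, 30, bio), (3, 36, mkt), (30, 32, bio), (34, 26, x1)} with {(10, 26, x2), (13, 19, k1), (18, 18, p3), (19, 11, mkt), (25, 7, cs), (26, 8, qa), (27, 1, bio), (3, 36, mkt)} → {(15, 12, eng), (28, 32, x2), (3, 30, bio), (30, 32, bio), (34, 26, x1)}
Difference: {(15, 12, eng), (28, 32, x2), (3, 30, bio), (30, 32, bio), (34, 26, x1)} with {(12, 21, bio), (13, 7, rd), (23, 25, fin), (6, 31, k2)} → {(15, 12, eng), (28, 32, x2), (3, 30, bio), (30, 32, bio), (34, 26, x1)}

{(15, 12, eng), (28, 32, x2), (3, 30, bio), (30, 32, bio), (34, 26, x1)}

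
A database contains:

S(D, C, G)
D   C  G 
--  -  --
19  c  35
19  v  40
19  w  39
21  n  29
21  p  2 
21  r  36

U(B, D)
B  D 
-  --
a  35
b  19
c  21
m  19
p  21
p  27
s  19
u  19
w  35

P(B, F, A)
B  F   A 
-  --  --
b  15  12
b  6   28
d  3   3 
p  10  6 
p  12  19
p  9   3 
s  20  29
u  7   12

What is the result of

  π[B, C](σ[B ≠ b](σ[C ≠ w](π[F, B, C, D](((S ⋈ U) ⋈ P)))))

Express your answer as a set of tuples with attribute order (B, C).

{(p, n), (p, p), (p, r), (s, c), (s, v), (u, c), (u, v)}

Joining S and U on D yields {(19, c, 35, b), (19, c, 35, m), (19, c, 35, s), (19, c, 35, u), (19, v, 40, b), (19, v, 40, m), (19, v, 40, s), (19, v, 40, u), (19, w, 39, b), (19, w, 39, m), (19, w, 39, s), (19, w, 39, u), (21, n, 29, c), (21, n, 29, p), (21, p, 2, c), (21, p, 2, p), (21, r, 36, c), (21, r, 36, p)}.
Joining (S ⋈ U) and P on B yields {(19, c, 35, b, 15, 12), (19, c, 35, b, 6, 28), (19, c, 35, s, 20, 29), (19, c, 35, u, 7, 12), (19, v, 40, b, 15, 12), (19, v, 40, b, 6, 28), (19, v, 40, s, 20, 29), (19, v, 40, u, 7, 12), (19, w, 39, b, 15, 12), (19, w, 39, b, 6, 28), (19, w, 39, s, 20, 29), (19, w, 39, u, 7, 12), (21, n, 29, p, 10, 6), (21, n, 29, p, 12, 19), (21, n, 29, p, 9, 3), (21, p, 2, p, 10, 6), (21, p, 2, p, 12, 19), (21, p, 2, p, 9, 3), (21, r, 36, p, 10, 6), (21, r, 36, p, 12, 19), (21, r, 36, p, 9, 3)}.
π[F, B, C, D]: project onto (F, B, C, D) → {(10, p, n, 21), (10, p, p, 21), (10, p, r, 21), (12, p, n, 21), (12, p, p, 21), (12, p, r, 21), (15, b, c, 19), (15, b, v, 19), (15, b, w, 19), (20, s, c, 19), (20, s, v, 19), (20, s, w, 19), (6, b, c, 19), (6, b, v, 19), (6, b, w, 19), (7, u, c, 19), (7, u, v, 19), (7, u, w, 19), (9, p, n, 21), (9, p, p, 21), (9, p, r, 21)}
Apply σ_{C ≠ w}; surviving tuples: {(10, p, n, 21), (10, p, p, 21), (10, p, r, 21), (12, p, n, 21), (12, p, p, 21), (12, p, r, 21), (15, b, c, 19), (15, b, v, 19), (20, s, c, 19), (20, s, v, 19), (6, b, c, 19), (6, b, v, 19), (7, u, c, 19), (7, u, v, 19), (9, p, n, 21), (9, p, p, 21), (9, p, r, 21)}
Apply σ_{B ≠ b}; surviving tuples: {(10, p, n, 21), (10, p, p, 21), (10, p, r, 21), (12, p, n, 21), (12, p, p, 21), (12, p, r, 21), (20, s, c, 19), (20, s, v, 19), (7, u, c, 19), (7, u, v, 19), (9, p, n, 21), (9, p, p, 21), (9, p, r, 21)}
π[B, C]: project onto (B, C) (6 duplicate(s) eliminated) → {(p, n), (p, p), (p, r), (s, c), (s, v), (u, c), (u, v)}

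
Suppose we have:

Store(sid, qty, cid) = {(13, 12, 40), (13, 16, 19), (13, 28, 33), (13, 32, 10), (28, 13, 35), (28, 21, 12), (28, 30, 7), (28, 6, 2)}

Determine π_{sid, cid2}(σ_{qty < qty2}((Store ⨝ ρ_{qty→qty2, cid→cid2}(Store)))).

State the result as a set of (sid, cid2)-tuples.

ρ[qty→qty2, cid→cid2]: schema becomes (sid, qty2, cid2); tuples unchanged.
Store ⋈ ρ_{qty→qty2, cid→cid2}(Store) (natural join on sid): {(13, 12, 40, 12, 40), (13, 12, 40, 16, 19), (13, 12, 40, 28, 33), (13, 12, 40, 32, 10), (13, 16, 19, 12, 40), (13, 16, 19, 16, 19), (13, 16, 19, 28, 33), (13, 16, 19, 32, 10), (13, 28, 33, 12, 40), (13, 28, 33, 16, 19), (13, 28, 33, 28, 33), (13, 28, 33, 32, 10), (13, 32, 10, 12, 40), (13, 32, 10, 16, 19), (13, 32, 10, 28, 33), (13, 32, 10, 32, 10), (28, 13, 35, 13, 35), (28, 13, 35, 21, 12), (28, 13, 35, 30, 7), (28, 13, 35, 6, 2), (28, 21, 12, 13, 35), (28, 21, 12, 21, 12), (28, 21, 12, 30, 7), (28, 21, 12, 6, 2), (28, 30, 7, 13, 35), (28, 30, 7, 21, 12), (28, 30, 7, 30, 7), (28, 30, 7, 6, 2), (28, 6, 2, 13, 35), (28, 6, 2, 21, 12), (28, 6, 2, 30, 7), (28, 6, 2, 6, 2)}
Filtering on qty < qty2 leaves {(13, 12, 40, 16, 19), (13, 12, 40, 28, 33), (13, 12, 40, 32, 10), (13, 16, 19, 28, 33), (13, 16, 19, 32, 10), (13, 28, 33, 32, 10), (28, 13, 35, 21, 12), (28, 13, 35, 30, 7), (28, 21, 12, 30, 7), (28, 6, 2, 13, 35), (28, 6, 2, 21, 12), (28, 6, 2, 30, 7)}.
Keep only column(s) sid, cid2 (6 duplicate(s) eliminated): {(13, 10), (13, 19), (13, 33), (28, 12), (28, 35), (28, 7)}

{(13, 10), (13, 19), (13, 33), (28, 12), (28, 35), (28, 7)}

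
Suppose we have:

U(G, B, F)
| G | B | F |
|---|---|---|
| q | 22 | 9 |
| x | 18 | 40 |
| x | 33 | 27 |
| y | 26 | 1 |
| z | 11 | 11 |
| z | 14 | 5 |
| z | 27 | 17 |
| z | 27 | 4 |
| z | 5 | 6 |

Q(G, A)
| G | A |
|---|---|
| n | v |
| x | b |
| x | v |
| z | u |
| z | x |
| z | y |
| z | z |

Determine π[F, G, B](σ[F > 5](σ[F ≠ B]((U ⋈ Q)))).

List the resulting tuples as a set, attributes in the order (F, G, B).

{(17, z, 27), (27, x, 33), (40, x, 18), (6, z, 5)}

U ⋈ Q (natural join on G): {(x, 18, 40, b), (x, 18, 40, v), (x, 33, 27, b), (x, 33, 27, v), (z, 11, 11, u), (z, 11, 11, x), (z, 11, 11, y), (z, 11, 11, z), (z, 14, 5, u), (z, 14, 5, x), (z, 14, 5, y), (z, 14, 5, z), (z, 27, 17, u), (z, 27, 17, x), (z, 27, 17, y), (z, 27, 17, z), (z, 27, 4, u), (z, 27, 4, x), (z, 27, 4, y), (z, 27, 4, z), (z, 5, 6, u), (z, 5, 6, x), (z, 5, 6, y), (z, 5, 6, z)}
σ[F ≠ B]: keep tuples satisfying F ≠ B → {(x, 18, 40, b), (x, 18, 40, v), (x, 33, 27, b), (x, 33, 27, v), (z, 14, 5, u), (z, 14, 5, x), (z, 14, 5, y), (z, 14, 5, z), (z, 27, 17, u), (z, 27, 17, x), (z, 27, 17, y), (z, 27, 17, z), (z, 27, 4, u), (z, 27, 4, x), (z, 27, 4, y), (z, 27, 4, z), (z, 5, 6, u), (z, 5, 6, x), (z, 5, 6, y), (z, 5, 6, z)}
σ[F > 5]: keep tuples satisfying F > 5 → {(x, 18, 40, b), (x, 18, 40, v), (x, 33, 27, b), (x, 33, 27, v), (z, 27, 17, u), (z, 27, 17, x), (z, 27, 17, y), (z, 27, 17, z), (z, 5, 6, u), (z, 5, 6, x), (z, 5, 6, y), (z, 5, 6, z)}
π_{F, G, B} gives {(17, z, 27), (27, x, 33), (40, x, 18), (6, z, 5)} (8 duplicate(s) eliminated).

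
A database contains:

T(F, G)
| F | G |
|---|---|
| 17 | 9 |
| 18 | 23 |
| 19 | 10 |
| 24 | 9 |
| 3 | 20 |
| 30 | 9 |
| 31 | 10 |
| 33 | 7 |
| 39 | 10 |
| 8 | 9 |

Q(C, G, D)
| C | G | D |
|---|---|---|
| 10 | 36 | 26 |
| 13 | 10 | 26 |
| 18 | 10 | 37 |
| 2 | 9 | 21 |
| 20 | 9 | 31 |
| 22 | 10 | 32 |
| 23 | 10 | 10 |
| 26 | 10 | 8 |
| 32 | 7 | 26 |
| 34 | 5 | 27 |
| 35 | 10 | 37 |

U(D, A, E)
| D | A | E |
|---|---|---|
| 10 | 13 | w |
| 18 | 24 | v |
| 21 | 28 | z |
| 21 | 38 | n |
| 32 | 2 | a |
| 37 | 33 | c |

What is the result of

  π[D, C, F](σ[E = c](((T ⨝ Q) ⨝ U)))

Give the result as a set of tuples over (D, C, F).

{(37, 18, 19), (37, 18, 31), (37, 18, 39), (37, 35, 19), (37, 35, 31), (37, 35, 39)}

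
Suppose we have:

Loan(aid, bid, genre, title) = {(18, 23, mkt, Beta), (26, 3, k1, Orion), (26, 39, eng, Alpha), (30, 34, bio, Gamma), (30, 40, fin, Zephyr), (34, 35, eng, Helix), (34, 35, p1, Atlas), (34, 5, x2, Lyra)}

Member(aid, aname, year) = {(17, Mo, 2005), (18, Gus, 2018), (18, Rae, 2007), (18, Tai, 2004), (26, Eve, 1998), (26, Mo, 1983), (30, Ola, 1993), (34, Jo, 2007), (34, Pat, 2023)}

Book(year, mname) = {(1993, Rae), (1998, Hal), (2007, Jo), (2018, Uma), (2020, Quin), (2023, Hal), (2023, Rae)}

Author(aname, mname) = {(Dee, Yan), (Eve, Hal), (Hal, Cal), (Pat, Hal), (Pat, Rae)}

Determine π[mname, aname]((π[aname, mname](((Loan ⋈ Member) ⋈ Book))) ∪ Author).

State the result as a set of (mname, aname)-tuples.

{(Cal, Hal), (Hal, Eve), (Hal, Pat), (Jo, Jo), (Jo, Rae), (Rae, Ola), (Rae, Pat), (Uma, Gus), (Yan, Dee)}

Loan ⋈ Member (natural join on aid): {(18, 23, mkt, Beta, Gus, 2018), (18, 23, mkt, Beta, Rae, 2007), (18, 23, mkt, Beta, Tai, 2004), (26, 3, k1, Orion, Eve, 1998), (26, 3, k1, Orion, Mo, 1983), (26, 39, eng, Alpha, Eve, 1998), (26, 39, eng, Alpha, Mo, 1983), (30, 34, bio, Gamma, Ola, 1993), (30, 40, fin, Zephyr, Ola, 1993), (34, 35, eng, Helix, Jo, 2007), (34, 35, eng, Helix, Pat, 2023), (34, 35, p1, Atlas, Jo, 2007), (34, 35, p1, Atlas, Pat, 2023), (34, 5, x2, Lyra, Jo, 2007), (34, 5, x2, Lyra, Pat, 2023)}
(Loan ⋈ Member) ⋈ Book (natural join on year): {(18, 23, mkt, Beta, Gus, 2018, Uma), (18, 23, mkt, Beta, Rae, 2007, Jo), (26, 3, k1, Orion, Eve, 1998, Hal), (26, 39, eng, Alpha, Eve, 1998, Hal), (30, 34, bio, Gamma, Ola, 1993, Rae), (30, 40, fin, Zephyr, Ola, 1993, Rae), (34, 35, eng, Helix, Jo, 2007, Jo), (34, 35, eng, Helix, Pat, 2023, Hal), (34, 35, eng, Helix, Pat, 2023, Rae), (34, 35, p1, Atlas, Jo, 2007, Jo), (34, 35, p1, Atlas, Pat, 2023, Hal), (34, 35, p1, Atlas, Pat, 2023, Rae), (34, 5, x2, Lyra, Jo, 2007, Jo), (34, 5, x2, Lyra, Pat, 2023, Hal), (34, 5, x2, Lyra, Pat, 2023, Rae)}
π[aname, mname]: project onto (aname, mname) (8 duplicate(s) eliminated) → {(Eve, Hal), (Gus, Uma), (Jo, Jo), (Ola, Rae), (Pat, Hal), (Pat, Rae), (Rae, Jo)}
Taking the union: {(Dee, Yan), (Eve, Hal), (Gus, Uma), (Hal, Cal), (Jo, Jo), (Ola, Rae), (Pat, Hal), (Pat, Rae), (Rae, Jo)}
π[mname, aname]: project onto (mname, aname) → {(Cal, Hal), (Hal, Eve), (Hal, Pat), (Jo, Jo), (Jo, Rae), (Rae, Ola), (Rae, Pat), (Uma, Gus), (Yan, Dee)}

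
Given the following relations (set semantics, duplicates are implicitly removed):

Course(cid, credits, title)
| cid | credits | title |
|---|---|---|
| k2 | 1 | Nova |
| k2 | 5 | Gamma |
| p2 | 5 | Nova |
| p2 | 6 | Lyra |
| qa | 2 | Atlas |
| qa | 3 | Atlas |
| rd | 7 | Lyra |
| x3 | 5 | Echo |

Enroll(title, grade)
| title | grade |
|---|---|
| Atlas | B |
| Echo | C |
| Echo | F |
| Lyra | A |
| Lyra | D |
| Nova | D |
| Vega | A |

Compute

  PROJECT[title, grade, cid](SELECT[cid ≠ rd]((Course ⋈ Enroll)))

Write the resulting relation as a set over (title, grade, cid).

Joining Course and Enroll on title yields {(k2, 1, Nova, D), (p2, 5, Nova, D), (p2, 6, Lyra, A), (p2, 6, Lyra, D), (qa, 2, Atlas, B), (qa, 3, Atlas, B), (rd, 7, Lyra, A), (rd, 7, Lyra, D), (x3, 5, Echo, C), (x3, 5, Echo, F)}.
Filtering on cid ≠ rd leaves {(k2, 1, Nova, D), (p2, 5, Nova, D), (p2, 6, Lyra, A), (p2, 6, Lyra, D), (qa, 2, Atlas, B), (qa, 3, Atlas, B), (x3, 5, Echo, C), (x3, 5, Echo, F)}.
π_{title, grade, cid} gives {(Atlas, B, qa), (Echo, C, x3), (Echo, F, x3), (Lyra, A, p2), (Lyra, D, p2), (Nova, D, k2), (Nova, D, p2)} (1 duplicate(s) eliminated).

{(Atlas, B, qa), (Echo, C, x3), (Echo, F, x3), (Lyra, A, p2), (Lyra, D, p2), (Nova, D, k2), (Nova, D, p2)}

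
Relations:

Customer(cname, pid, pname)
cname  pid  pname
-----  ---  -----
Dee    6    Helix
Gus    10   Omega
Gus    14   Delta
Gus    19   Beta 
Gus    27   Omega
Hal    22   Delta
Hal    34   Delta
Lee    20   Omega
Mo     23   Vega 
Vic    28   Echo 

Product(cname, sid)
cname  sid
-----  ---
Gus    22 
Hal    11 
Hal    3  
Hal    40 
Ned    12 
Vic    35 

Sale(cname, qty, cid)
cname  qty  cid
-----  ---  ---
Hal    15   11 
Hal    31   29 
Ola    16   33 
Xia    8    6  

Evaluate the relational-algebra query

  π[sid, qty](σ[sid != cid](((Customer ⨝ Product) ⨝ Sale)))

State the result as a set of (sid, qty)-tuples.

{(11, 31), (3, 15), (3, 31), (40, 15), (40, 31)}

Natural join on cname: {(Gus, 10, Omega, 22), (Gus, 14, Delta, 22), (Gus, 19, Beta, 22), (Gus, 27, Omega, 22), (Hal, 22, Delta, 11), (Hal, 22, Delta, 3), (Hal, 22, Delta, 40), (Hal, 34, Delta, 11), (Hal, 34, Delta, 3), (Hal, 34, Delta, 40), (Vic, 28, Echo, 35)}
Natural join on cname: {(Hal, 22, Delta, 11, 15, 11), (Hal, 22, Delta, 11, 31, 29), (Hal, 22, Delta, 3, 15, 11), (Hal, 22, Delta, 3, 31, 29), (Hal, 22, Delta, 40, 15, 11), (Hal, 22, Delta, 40, 31, 29), (Hal, 34, Delta, 11, 15, 11), (Hal, 34, Delta, 11, 31, 29), (Hal, 34, Delta, 3, 15, 11), (Hal, 34, Delta, 3, 31, 29), (Hal, 34, Delta, 40, 15, 11), (Hal, 34, Delta, 40, 31, 29)}
σ[sid != cid]: keep tuples satisfying sid != cid → {(Hal, 22, Delta, 11, 31, 29), (Hal, 22, Delta, 3, 15, 11), (Hal, 22, Delta, 3, 31, 29), (Hal, 22, Delta, 40, 15, 11), (Hal, 22, Delta, 40, 31, 29), (Hal, 34, Delta, 11, 31, 29), (Hal, 34, Delta, 3, 15, 11), (Hal, 34, Delta, 3, 31, 29), (Hal, 34, Delta, 40, 15, 11), (Hal, 34, Delta, 40, 31, 29)}
Keep only column(s) sid, qty (5 duplicate(s) eliminated): {(11, 31), (3, 15), (3, 31), (40, 15), (40, 31)}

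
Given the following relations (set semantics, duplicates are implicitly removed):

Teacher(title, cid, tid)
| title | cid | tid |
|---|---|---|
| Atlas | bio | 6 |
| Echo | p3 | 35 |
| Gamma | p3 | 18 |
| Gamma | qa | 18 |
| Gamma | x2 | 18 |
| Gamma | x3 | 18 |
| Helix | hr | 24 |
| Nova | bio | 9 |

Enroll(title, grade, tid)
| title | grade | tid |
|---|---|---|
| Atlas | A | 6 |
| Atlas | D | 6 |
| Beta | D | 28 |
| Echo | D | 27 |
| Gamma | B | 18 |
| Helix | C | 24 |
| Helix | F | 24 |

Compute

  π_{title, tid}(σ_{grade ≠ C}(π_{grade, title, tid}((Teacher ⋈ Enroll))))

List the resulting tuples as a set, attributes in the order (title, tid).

{(Atlas, 6), (Gamma, 18), (Helix, 24)}

Teacher ⋈ Enroll (natural join on title, tid): {(Atlas, bio, 6, A), (Atlas, bio, 6, D), (Gamma, p3, 18, B), (Gamma, qa, 18, B), (Gamma, x2, 18, B), (Gamma, x3, 18, B), (Helix, hr, 24, C), (Helix, hr, 24, F)}
Projecting to grade, title, tid (3 duplicate(s) eliminated): {(A, Atlas, 6), (B, Gamma, 18), (C, Helix, 24), (D, Atlas, 6), (F, Helix, 24)}
σ[grade ≠ C]: keep tuples satisfying grade ≠ C → {(A, Atlas, 6), (B, Gamma, 18), (D, Atlas, 6), (F, Helix, 24)}
Projecting to title, tid (1 duplicate(s) eliminated): {(Atlas, 6), (Gamma, 18), (Helix, 24)}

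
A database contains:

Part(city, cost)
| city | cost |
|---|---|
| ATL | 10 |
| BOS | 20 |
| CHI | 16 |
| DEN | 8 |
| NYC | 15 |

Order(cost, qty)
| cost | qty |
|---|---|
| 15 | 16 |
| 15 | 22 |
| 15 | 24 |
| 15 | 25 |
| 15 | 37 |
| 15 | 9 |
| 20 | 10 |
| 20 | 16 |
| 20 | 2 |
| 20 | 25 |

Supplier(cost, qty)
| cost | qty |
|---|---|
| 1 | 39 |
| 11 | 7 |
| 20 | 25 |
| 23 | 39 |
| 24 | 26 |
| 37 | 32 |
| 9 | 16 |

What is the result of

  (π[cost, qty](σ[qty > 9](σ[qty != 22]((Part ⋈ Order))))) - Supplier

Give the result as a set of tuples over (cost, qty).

Natural join on cost: {(BOS, 20, 10), (BOS, 20, 16), (BOS, 20, 2), (BOS, 20, 25), (NYC, 15, 16), (NYC, 15, 22), (NYC, 15, 24), (NYC, 15, 25), (NYC, 15, 37), (NYC, 15, 9)}
Selection qty != 22: {(BOS, 20, 10), (BOS, 20, 16), (BOS, 20, 2), (BOS, 20, 25), (NYC, 15, 16), (NYC, 15, 24), (NYC, 15, 25), (NYC, 15, 37), (NYC, 15, 9)}
Selection qty > 9: {(BOS, 20, 10), (BOS, 20, 16), (BOS, 20, 25), (NYC, 15, 16), (NYC, 15, 24), (NYC, 15, 25), (NYC, 15, 37)}
Keep only column(s) cost, qty: {(15, 16), (15, 24), (15, 25), (15, 37), (20, 10), (20, 16), (20, 25)}
Set difference of the two operands is {(15, 16), (15, 24), (15, 25), (15, 37), (20, 10), (20, 16)}.

{(15, 16), (15, 24), (15, 25), (15, 37), (20, 10), (20, 16)}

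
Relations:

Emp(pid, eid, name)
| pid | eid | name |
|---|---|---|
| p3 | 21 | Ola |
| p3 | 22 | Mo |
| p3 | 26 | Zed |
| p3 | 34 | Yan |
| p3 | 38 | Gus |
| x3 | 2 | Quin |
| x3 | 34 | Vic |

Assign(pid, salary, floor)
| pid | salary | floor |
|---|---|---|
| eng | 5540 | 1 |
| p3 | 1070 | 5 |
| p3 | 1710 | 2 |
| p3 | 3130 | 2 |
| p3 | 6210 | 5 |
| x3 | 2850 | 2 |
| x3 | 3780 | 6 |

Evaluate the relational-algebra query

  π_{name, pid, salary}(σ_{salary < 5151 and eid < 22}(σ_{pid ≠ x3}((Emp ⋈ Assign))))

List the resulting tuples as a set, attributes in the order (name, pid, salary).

{(Ola, p3, 1070), (Ola, p3, 1710), (Ola, p3, 3130)}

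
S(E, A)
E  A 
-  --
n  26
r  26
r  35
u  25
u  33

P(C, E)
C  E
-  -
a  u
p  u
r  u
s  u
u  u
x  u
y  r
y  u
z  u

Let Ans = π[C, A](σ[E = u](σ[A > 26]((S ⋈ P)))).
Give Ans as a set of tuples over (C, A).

S ⋈ P (natural join on E): {(r, 26, y), (r, 35, y), (u, 25, a), (u, 25, p), (u, 25, r), (u, 25, s), (u, 25, u), (u, 25, x), (u, 25, y), (u, 25, z), (u, 33, a), (u, 33, p), (u, 33, r), (u, 33, s), (u, 33, u), (u, 33, x), (u, 33, y), (u, 33, z)}
Filtering on A > 26 leaves {(r, 35, y), (u, 33, a), (u, 33, p), (u, 33, r), (u, 33, s), (u, 33, u), (u, 33, x), (u, 33, y), (u, 33, z)}.
Filtering on E = u leaves {(u, 33, a), (u, 33, p), (u, 33, r), (u, 33, s), (u, 33, u), (u, 33, x), (u, 33, y), (u, 33, z)}.
Keep only column(s) C, A: {(a, 33), (p, 33), (r, 33), (s, 33), (u, 33), (x, 33), (y, 33), (z, 33)}

{(a, 33), (p, 33), (r, 33), (s, 33), (u, 33), (x, 33), (y, 33), (z, 33)}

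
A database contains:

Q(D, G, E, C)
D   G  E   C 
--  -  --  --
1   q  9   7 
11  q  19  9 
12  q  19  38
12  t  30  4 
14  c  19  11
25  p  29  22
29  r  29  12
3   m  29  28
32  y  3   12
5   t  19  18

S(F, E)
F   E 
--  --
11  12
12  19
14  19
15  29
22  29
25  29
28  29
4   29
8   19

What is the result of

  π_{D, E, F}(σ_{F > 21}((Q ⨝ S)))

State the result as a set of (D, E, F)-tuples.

{(25, 29, 22), (25, 29, 25), (25, 29, 28), (29, 29, 22), (29, 29, 25), (29, 29, 28), (3, 29, 22), (3, 29, 25), (3, 29, 28)}

Natural join on E: {(11, q, 19, 9, 12), (11, q, 19, 9, 14), (11, q, 19, 9, 8), (12, q, 19, 38, 12), (12, q, 19, 38, 14), (12, q, 19, 38, 8), (14, c, 19, 11, 12), (14, c, 19, 11, 14), (14, c, 19, 11, 8), (25, p, 29, 22, 15), (25, p, 29, 22, 22), (25, p, 29, 22, 25), (25, p, 29, 22, 28), (25, p, 29, 22, 4), (29, r, 29, 12, 15), (29, r, 29, 12, 22), (29, r, 29, 12, 25), (29, r, 29, 12, 28), (29, r, 29, 12, 4), (3, m, 29, 28, 15), (3, m, 29, 28, 22), (3, m, 29, 28, 25), (3, m, 29, 28, 28), (3, m, 29, 28, 4), (5, t, 19, 18, 12), (5, t, 19, 18, 14), (5, t, 19, 18, 8)}
σ[F > 21]: keep tuples satisfying F > 21 → {(25, p, 29, 22, 22), (25, p, 29, 22, 25), (25, p, 29, 22, 28), (29, r, 29, 12, 22), (29, r, 29, 12, 25), (29, r, 29, 12, 28), (3, m, 29, 28, 22), (3, m, 29, 28, 25), (3, m, 29, 28, 28)}
π_{D, E, F} gives {(25, 29, 22), (25, 29, 25), (25, 29, 28), (29, 29, 22), (29, 29, 25), (29, 29, 28), (3, 29, 22), (3, 29, 25), (3, 29, 28)}.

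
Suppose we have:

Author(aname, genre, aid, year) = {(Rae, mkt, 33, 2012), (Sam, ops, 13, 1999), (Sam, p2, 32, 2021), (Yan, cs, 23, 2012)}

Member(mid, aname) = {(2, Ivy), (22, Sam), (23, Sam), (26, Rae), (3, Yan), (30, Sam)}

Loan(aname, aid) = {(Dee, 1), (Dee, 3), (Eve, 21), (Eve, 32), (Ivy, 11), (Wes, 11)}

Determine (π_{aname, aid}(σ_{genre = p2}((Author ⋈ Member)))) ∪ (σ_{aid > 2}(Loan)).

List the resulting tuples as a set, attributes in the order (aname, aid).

{(Dee, 3), (Eve, 21), (Eve, 32), (Ivy, 11), (Sam, 32), (Wes, 11)}

Author ⋈ Member (natural join on aname): {(Rae, mkt, 33, 2012, 26), (Sam, ops, 13, 1999, 22), (Sam, ops, 13, 1999, 23), (Sam, ops, 13, 1999, 30), (Sam, p2, 32, 2021, 22), (Sam, p2, 32, 2021, 23), (Sam, p2, 32, 2021, 30), (Yan, cs, 23, 2012, 3)}
Apply σ_{genre = p2}; surviving tuples: {(Sam, p2, 32, 2021, 22), (Sam, p2, 32, 2021, 23), (Sam, p2, 32, 2021, 30)}
π_{aname, aid} gives {(Sam, 32)} (2 duplicate(s) eliminated).
Apply σ_{aid > 2}; surviving tuples: {(Dee, 3), (Eve, 21), (Eve, 32), (Ivy, 11), (Wes, 11)}
Set union of the two operands is {(Dee, 3), (Eve, 21), (Eve, 32), (Ivy, 11), (Sam, 32), (Wes, 11)}.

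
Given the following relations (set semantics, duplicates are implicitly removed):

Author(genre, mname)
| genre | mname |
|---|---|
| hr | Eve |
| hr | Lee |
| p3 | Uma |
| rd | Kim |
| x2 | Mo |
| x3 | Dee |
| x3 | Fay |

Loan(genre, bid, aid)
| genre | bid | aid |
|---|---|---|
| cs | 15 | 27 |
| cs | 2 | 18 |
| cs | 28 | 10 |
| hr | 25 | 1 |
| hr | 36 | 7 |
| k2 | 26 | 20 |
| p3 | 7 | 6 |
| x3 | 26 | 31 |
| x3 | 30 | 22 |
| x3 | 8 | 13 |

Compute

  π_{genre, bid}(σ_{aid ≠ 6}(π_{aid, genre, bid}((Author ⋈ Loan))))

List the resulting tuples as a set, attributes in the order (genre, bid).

{(hr, 25), (hr, 36), (x3, 26), (x3, 30), (x3, 8)}

Natural join on genre: {(hr, Eve, 25, 1), (hr, Eve, 36, 7), (hr, Lee, 25, 1), (hr, Lee, 36, 7), (p3, Uma, 7, 6), (x3, Dee, 26, 31), (x3, Dee, 30, 22), (x3, Dee, 8, 13), (x3, Fay, 26, 31), (x3, Fay, 30, 22), (x3, Fay, 8, 13)}
π[aid, genre, bid]: project onto (aid, genre, bid) (5 duplicate(s) eliminated) → {(1, hr, 25), (13, x3, 8), (22, x3, 30), (31, x3, 26), (6, p3, 7), (7, hr, 36)}
Selection aid ≠ 6: {(1, hr, 25), (13, x3, 8), (22, x3, 30), (31, x3, 26), (7, hr, 36)}
π[genre, bid]: project onto (genre, bid) → {(hr, 25), (hr, 36), (x3, 26), (x3, 30), (x3, 8)}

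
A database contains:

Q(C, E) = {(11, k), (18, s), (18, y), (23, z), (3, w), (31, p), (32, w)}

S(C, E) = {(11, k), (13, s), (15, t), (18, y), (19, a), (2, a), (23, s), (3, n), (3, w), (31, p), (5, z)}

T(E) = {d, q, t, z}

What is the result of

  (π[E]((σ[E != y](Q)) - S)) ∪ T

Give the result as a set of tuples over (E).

Filtering on E != y leaves {(11, k), (18, s), (23, z), (3, w), (31, p), (32, w)}.
Taking the difference: {(18, s), (23, z), (32, w)}
π[E]: project onto (E) → {s, w, z}
Taking the union: {d, q, s, t, w, z}

{d, q, s, t, w, z}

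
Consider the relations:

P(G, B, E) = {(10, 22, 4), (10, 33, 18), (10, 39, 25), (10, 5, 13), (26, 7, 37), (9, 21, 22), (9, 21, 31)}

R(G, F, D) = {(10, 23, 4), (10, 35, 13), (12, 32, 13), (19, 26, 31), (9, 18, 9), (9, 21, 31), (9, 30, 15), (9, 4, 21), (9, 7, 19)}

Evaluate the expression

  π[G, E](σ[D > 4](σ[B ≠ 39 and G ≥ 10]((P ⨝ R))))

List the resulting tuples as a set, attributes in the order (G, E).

{(10, 13), (10, 18), (10, 4)}

Joining P and R on G yields {(10, 22, 4, 23, 4), (10, 22, 4, 35, 13), (10, 33, 18, 23, 4), (10, 33, 18, 35, 13), (10, 39, 25, 23, 4), (10, 39, 25, 35, 13), (10, 5, 13, 23, 4), (10, 5, 13, 35, 13), (9, 21, 22, 18, 9), (9, 21, 22, 21, 31), (9, 21, 22, 30, 15), (9, 21, 22, 4, 21), (9, 21, 22, 7, 19), (9, 21, 31, 18, 9), (9, 21, 31, 21, 31), (9, 21, 31, 30, 15), (9, 21, 31, 4, 21), (9, 21, 31, 7, 19)}.
Apply σ_{B ≠ 39 and G ≥ 10}; surviving tuples: {(10, 22, 4, 23, 4), (10, 22, 4, 35, 13), (10, 33, 18, 23, 4), (10, 33, 18, 35, 13), (10, 5, 13, 23, 4), (10, 5, 13, 35, 13)}
Apply σ_{D > 4}; surviving tuples: {(10, 22, 4, 35, 13), (10, 33, 18, 35, 13), (10, 5, 13, 35, 13)}
Projecting to G, E: {(10, 13), (10, 18), (10, 4)}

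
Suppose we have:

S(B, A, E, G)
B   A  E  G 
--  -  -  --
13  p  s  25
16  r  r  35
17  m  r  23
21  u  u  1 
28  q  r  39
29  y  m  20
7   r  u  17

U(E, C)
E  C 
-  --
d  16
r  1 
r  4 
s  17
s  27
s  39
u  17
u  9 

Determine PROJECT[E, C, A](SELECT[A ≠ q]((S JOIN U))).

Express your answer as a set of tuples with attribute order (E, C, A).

Joining S and U on E yields {(13, p, s, 25, 17), (13, p, s, 25, 27), (13, p, s, 25, 39), (16, r, r, 35, 1), (16, r, r, 35, 4), (17, m, r, 23, 1), (17, m, r, 23, 4), (21, u, u, 1, 17), (21, u, u, 1, 9), (28, q, r, 39, 1), (28, q, r, 39, 4), (7, r, u, 17, 17), (7, r, u, 17, 9)}.
Apply σ_{A ≠ q}; surviving tuples: {(13, p, s, 25, 17), (13, p, s, 25, 27), (13, p, s, 25, 39), (16, r, r, 35, 1), (16, r, r, 35, 4), (17, m, r, 23, 1), (17, m, r, 23, 4), (21, u, u, 1, 17), (21, u, u, 1, 9), (7, r, u, 17, 17), (7, r, u, 17, 9)}
π[E, C, A]: project onto (E, C, A) → {(r, 1, m), (r, 1, r), (r, 4, m), (r, 4, r), (s, 17, p), (s, 27, p), (s, 39, p), (u, 17, r), (u, 17, u), (u, 9, r), (u, 9, u)}

{(r, 1, m), (r, 1, r), (r, 4, m), (r, 4, r), (s, 17, p), (s, 27, p), (s, 39, p), (u, 17, r), (u, 17, u), (u, 9, r), (u, 9, u)}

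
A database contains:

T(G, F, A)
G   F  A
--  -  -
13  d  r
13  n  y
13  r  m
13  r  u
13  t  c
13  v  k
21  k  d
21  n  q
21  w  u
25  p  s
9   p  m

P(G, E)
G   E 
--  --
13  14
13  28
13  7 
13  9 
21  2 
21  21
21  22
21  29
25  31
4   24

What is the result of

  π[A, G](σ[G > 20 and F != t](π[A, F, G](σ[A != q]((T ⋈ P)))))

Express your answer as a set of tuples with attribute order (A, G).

{(d, 21), (s, 25), (u, 21)}

Natural join on G: {(13, d, r, 14), (13, d, r, 28), (13, d, r, 7), (13, d, r, 9), (13, n, y, 14), (13, n, y, 28), (13, n, y, 7), (13, n, y, 9), (13, r, m, 14), (13, r, m, 28), (13, r, m, 7), (13, r, m, 9), (13, r, u, 14), (13, r, u, 28), (13, r, u, 7), (13, r, u, 9), (13, t, c, 14), (13, t, c, 28), (13, t, c, 7), (13, t, c, 9), (13, v, k, 14), (13, v, k, 28), (13, v, k, 7), (13, v, k, 9), (21, k, d, 2), (21, k, d, 21), (21, k, d, 22), (21, k, d, 29), (21, n, q, 2), (21, n, q, 21), (21, n, q, 22), (21, n, q, 29), (21, w, u, 2), (21, w, u, 21), (21, w, u, 22), (21, w, u, 29), (25, p, s, 31)}
Filtering on A != q leaves {(13, d, r, 14), (13, d, r, 28), (13, d, r, 7), (13, d, r, 9), (13, n, y, 14), (13, n, y, 28), (13, n, y, 7), (13, n, y, 9), (13, r, m, 14), (13, r, m, 28), (13, r, m, 7), (13, r, m, 9), (13, r, u, 14), (13, r, u, 28), (13, r, u, 7), (13, r, u, 9), (13, t, c, 14), (13, t, c, 28), (13, t, c, 7), (13, t, c, 9), (13, v, k, 14), (13, v, k, 28), (13, v, k, 7), (13, v, k, 9), (21, k, d, 2), (21, k, d, 21), (21, k, d, 22), (21, k, d, 29), (21, w, u, 2), (21, w, u, 21), (21, w, u, 22), (21, w, u, 29), (25, p, s, 31)}.
π_{A, F, G} gives {(c, t, 13), (d, k, 21), (k, v, 13), (m, r, 13), (r, d, 13), (s, p, 25), (u, r, 13), (u, w, 21), (y, n, 13)} (24 duplicate(s) eliminated).
Filtering on G > 20 and F != t leaves {(d, k, 21), (s, p, 25), (u, w, 21)}.
π_{A, G} gives {(d, 21), (s, 25), (u, 21)}.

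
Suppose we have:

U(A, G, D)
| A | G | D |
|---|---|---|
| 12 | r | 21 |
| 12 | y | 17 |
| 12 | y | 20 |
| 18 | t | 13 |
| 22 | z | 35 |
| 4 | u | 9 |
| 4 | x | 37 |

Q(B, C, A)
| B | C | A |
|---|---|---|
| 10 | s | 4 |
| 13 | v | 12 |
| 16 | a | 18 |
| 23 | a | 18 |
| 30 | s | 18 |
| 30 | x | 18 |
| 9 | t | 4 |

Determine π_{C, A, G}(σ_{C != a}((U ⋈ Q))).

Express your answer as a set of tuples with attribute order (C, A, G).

U ⋈ Q (natural join on A): {(12, r, 21, 13, v), (12, y, 17, 13, v), (12, y, 20, 13, v), (18, t, 13, 16, a), (18, t, 13, 23, a), (18, t, 13, 30, s), (18, t, 13, 30, x), (4, u, 9, 10, s), (4, u, 9, 9, t), (4, x, 37, 10, s), (4, x, 37, 9, t)}
Apply σ_{C != a}; surviving tuples: {(12, r, 21, 13, v), (12, y, 17, 13, v), (12, y, 20, 13, v), (18, t, 13, 30, s), (18, t, 13, 30, x), (4, u, 9, 10, s), (4, u, 9, 9, t), (4, x, 37, 10, s), (4, x, 37, 9, t)}
π_{C, A, G} gives {(s, 18, t), (s, 4, u), (s, 4, x), (t, 4, u), (t, 4, x), (v, 12, r), (v, 12, y), (x, 18, t)} (1 duplicate(s) eliminated).

{(s, 18, t), (s, 4, u), (s, 4, x), (t, 4, u), (t, 4, x), (v, 12, r), (v, 12, y), (x, 18, t)}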